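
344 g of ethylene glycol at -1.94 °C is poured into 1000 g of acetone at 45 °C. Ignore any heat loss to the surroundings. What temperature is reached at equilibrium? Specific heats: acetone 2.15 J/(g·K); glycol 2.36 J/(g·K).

T_f ≈ 32.1 °C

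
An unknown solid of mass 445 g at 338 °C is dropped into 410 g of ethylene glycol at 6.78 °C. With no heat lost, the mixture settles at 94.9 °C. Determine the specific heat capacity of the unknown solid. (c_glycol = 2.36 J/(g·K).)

c ≈ 0.788 J/(g·K)

Let T be the final temperature. ΣQ_i = 0:
445×c×(94.9 − 338) + 410×2.36×(94.9 − 6.78) = 0
-108180 c = -85265
c = -85265/-108180 ≈ 0.7882 J/(g·K)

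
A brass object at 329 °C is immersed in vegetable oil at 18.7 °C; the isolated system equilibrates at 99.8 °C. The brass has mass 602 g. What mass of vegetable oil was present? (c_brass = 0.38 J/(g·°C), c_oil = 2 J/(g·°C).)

Energy conservation, ΣQ = 0:
602·0.38·(99.8 − 329) + m·2·(99.8 − 18.7) = 0
162.2 m = 52432
m = 52432/162.2 ≈ 323.3 g

m ≈ 323 g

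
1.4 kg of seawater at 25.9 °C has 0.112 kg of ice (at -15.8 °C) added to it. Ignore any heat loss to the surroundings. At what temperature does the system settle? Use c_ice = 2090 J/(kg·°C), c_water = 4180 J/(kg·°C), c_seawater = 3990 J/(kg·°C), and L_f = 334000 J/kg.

T_f ≈ 17.1 °C

Taking heat into each body as positive, Σ m c ΔT = 0:
ice -15.8→0 °C: 0.112·2090·15.8 = 3698.5
  latent heat to melt: 0.112·334000 = 37408
  meltwater 0→T: 0.112·4180·T = 468.16 T
  seawater: 5586(T − 25.9)
6054.2 T = 144677 − 41106 = 103571
T ≈ 17.11 °C (positive, so assuming full melt was valid).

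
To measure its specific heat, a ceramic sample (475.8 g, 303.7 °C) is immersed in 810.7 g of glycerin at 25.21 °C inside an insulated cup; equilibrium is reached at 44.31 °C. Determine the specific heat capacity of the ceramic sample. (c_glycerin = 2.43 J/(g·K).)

m_s c (T_s − T_f) = m_glycerin c_glycerin (T_f − T_0):
475.8×c×(303.7 − 44.31) = 810.7×2.43×(44.31 − 25.21)
123418 c = 37627  ⇒  c ≈ 0.3049 J/(g·K)

c ≈ 0.305 J/(g·K)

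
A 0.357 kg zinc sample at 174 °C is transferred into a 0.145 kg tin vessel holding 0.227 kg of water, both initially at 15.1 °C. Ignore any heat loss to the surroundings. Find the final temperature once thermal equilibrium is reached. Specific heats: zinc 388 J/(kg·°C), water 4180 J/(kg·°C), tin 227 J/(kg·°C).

T_f ≈ 34.7 °C

Heat gained plus heat lost sum to zero:
0.357·388·(T − 174) + 0.227·4180·(T − 15.1) + 0.145·227·(T − 15.1) = 0
1120.3 T = 38927
T = 38927 / 1120.3 = 34.7 °C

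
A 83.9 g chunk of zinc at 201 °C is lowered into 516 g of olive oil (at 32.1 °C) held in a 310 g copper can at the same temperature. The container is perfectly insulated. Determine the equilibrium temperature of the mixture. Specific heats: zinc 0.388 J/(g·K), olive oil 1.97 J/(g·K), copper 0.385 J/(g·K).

T_f ≈ 36.8 °C

Net heat exchanged in the isolated system is zero:
83.9*0.388*(T − 201) + 516*1.97*(T − 32.1) + 310*0.385*(T − 32.1) = 0
32.55(T − 201) + 1016.5(T − 32.1) + 119.35(T − 32.1) = 0
1168.4 T = 43005
T = 43005 / 1168.4 = 36.8 °C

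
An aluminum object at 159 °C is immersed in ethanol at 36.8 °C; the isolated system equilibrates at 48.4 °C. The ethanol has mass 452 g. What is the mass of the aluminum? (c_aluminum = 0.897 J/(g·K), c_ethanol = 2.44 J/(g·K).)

m ≈ 129 g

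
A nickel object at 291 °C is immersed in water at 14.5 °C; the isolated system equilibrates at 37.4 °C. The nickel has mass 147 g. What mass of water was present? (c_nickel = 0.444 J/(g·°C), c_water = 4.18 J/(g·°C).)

m ≈ 173 g

Energy conservation, ΣQ = 0:
147·0.444·(37.4 − 291) + m·4.18·(37.4 − 14.5) = 0
95.72 m = 16552
m = 16552/95.72 ≈ 172.9 g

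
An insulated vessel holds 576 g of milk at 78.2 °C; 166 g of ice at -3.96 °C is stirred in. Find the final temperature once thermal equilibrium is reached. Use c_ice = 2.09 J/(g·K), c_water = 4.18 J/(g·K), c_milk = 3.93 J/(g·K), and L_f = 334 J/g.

Net heat exchanged in the isolated system is zero:
ice -3.96→0 °C: 166·2.09·3.96 = 1373.9
  latent heat to melt: 166·334 = 55444
  warm the meltwater: 693.88 T
  milk: 2263.7(T − 78.2)
2957.6 T = 177020 − 56818 = 120202
T ≈ 40.64 °C. Since T > 0 °C, the all-ice-melts assumption holds.

T_f ≈ 40.6 °C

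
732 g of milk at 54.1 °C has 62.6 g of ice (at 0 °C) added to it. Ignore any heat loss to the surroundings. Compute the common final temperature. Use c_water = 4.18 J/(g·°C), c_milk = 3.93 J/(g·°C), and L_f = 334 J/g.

Energy balance with sensible and latent terms:
latent heat to melt: 62.6·334 = 20908
  meltwater 0→T: 62.6·4.18·T = 261.67 T
  milk: 2876.8(T − 54.1)
3138.4 T = 155633 − 20908 = 134724
T ≈ 42.93 °C (positive, so assuming full melt was valid).

T_f ≈ 42.9 °C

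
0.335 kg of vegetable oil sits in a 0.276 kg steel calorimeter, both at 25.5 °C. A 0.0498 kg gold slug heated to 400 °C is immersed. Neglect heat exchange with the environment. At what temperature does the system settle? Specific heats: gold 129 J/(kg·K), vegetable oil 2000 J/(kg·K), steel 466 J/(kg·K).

T_f is the heat-capacity-weighted average of the initial temperatures:
T_f = (6.424*400 + 670*25.5 + 128.62*25.5) / (6.424 + 670 + 128.62)
    = 22934 / 805.04 ≈ 28.49 °C

T_f ≈ 28.5 °C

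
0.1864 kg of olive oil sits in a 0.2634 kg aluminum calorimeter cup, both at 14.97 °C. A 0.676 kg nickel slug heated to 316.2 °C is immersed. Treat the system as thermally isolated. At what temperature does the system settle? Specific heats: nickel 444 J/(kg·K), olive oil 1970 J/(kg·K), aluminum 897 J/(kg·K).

Taking heat into each body as positive, Σ m c ΔT = 0:
0.676×444×(T − 316.2) + 0.1864×1970×(T − 14.97) + 0.2634×897×(T − 14.97) = 0
(300.14 + 367.21 + 236.27) T = 300.14×316.2 + 367.21×14.97 + 236.27×14.97
T = 103940 / 903.62 = 115 °C

T_f ≈ 115.0 °C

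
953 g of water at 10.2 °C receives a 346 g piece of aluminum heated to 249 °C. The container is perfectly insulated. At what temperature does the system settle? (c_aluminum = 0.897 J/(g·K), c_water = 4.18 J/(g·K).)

With ΣQ=0 the equilibrium temperature is the m·c-weighted mean:
T_f = (310.36*249 + 3983.5*10.2) / (310.36 + 3983.5)
    = 117912 / 4293.9 ≈ 27.46 °C

T_f ≈ 27.5 °C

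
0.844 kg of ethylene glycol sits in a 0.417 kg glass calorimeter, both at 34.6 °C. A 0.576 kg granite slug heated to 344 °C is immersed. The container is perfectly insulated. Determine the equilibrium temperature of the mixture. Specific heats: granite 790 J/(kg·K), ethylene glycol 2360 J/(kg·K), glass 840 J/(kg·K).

Net heat exchanged in the isolated system is zero:
0.576*790*(T − 344) + 0.844*2360*(T − 34.6) + 0.417*840*(T − 34.6) = 0
455.04(T − 344) + 1991.8(T − 34.6) + 350.28(T − 34.6) = 0
2797.2 T = 237571
T = 237571/2797.2 ≈ 84.93 °C

T_f ≈ 84.9 °C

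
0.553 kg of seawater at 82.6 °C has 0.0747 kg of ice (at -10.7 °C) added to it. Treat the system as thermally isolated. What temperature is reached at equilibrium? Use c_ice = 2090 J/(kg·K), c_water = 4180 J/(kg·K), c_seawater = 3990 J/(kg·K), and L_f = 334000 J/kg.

T_f ≈ 61.8 °C

Energy conservation, ΣQ = 0:
warm ice to 0 °C: 0.0747×2090×(0 − (-10.7)) = 1670.5
  fusion: m_ice L_f = 0.0747×334000 = 24950
  meltwater 0→T: 0.0747×4180×T = 312.25 T
  seawater cools: 0.553×3990×(T − 82.6) = 2206.5(T − 82.6)
2518.7 T = 182254 − 26620 = 155634
T ≈ 61.79 °C — above 0 °C, consistent with complete melting.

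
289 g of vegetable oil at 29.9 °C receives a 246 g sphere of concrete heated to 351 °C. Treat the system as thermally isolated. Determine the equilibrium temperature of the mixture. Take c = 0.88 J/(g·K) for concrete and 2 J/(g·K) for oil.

Conservation of energy gives ΣQ = 0:
246*0.88*(T − 351) + 289*2*(T − 29.9) = 0
(216.48 + 578) T = 216.48*351 + 578*29.9
T = 93267 / 794.48 = 117 °C

T_f ≈ 117.4 °C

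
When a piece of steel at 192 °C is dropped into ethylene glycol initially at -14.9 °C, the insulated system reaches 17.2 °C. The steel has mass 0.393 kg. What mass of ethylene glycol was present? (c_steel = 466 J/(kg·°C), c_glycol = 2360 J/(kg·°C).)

m ≈ 0.423 kg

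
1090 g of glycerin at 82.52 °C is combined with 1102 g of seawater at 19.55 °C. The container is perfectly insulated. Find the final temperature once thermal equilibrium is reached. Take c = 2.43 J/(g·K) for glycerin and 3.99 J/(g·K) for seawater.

T_f ≈ 43.2 °C

Energy conservation, ΣQ = 0:
1090·2.43·(T − 82.52) + 1102·3.99·(T − 19.55) = 0
7045.7 T = 304532
T = 304532/7045.7 ≈ 43.22 °C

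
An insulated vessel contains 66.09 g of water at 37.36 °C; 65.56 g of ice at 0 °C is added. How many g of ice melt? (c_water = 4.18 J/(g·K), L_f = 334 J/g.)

Cooling the water to 0 °C releases 66.09×4.18×37.36 = 10321 J.
Fully melting the ice requires m_ice L_f = 65.56×334 = 21897 J.
10321 J < 21897 J, so only part of the ice melts and the system sits at 0 °C.
m_melt = 10321 / L_f = 30.9 g.

m_melted ≈ 30.9 g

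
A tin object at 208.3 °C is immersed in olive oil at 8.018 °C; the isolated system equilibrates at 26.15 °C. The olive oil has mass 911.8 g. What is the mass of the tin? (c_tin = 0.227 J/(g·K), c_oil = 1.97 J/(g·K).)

Let T be the final temperature. ΣQ_i = 0:
m·0.227·(26.15 − 208.3) + 911.8·1.97·(26.15 − 8.018) = 0
-41.35 m = -32570
m = -32570/-41.35 ≈ 787.7 g

m ≈ 788 g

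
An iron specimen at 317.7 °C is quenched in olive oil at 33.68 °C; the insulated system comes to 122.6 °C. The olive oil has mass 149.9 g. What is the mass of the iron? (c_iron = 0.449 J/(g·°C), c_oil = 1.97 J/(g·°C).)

|Q_iron| = |Q_oil|:
m×0.449×(317.7 − 122.6) = 149.9×1.97×(122.6 − 33.68)
87.6 m = 26258  ⇒  m ≈ 299.8 g

m ≈ 300 g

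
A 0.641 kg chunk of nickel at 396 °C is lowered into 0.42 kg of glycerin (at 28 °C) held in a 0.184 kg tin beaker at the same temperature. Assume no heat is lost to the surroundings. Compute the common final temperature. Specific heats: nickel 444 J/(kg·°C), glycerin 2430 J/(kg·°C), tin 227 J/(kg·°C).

T_f ≈ 105.8 °C

Energy conservation, ΣQ = 0:
0.641*444*(T − 396) + 0.42*2430*(T − 28) + 0.184*227*(T − 28) = 0
(284.6 + 1020.6 + 41.77) T = 284.6*396 + 1020.6*28 + 41.77*28
T = 142449/1347 ≈ 105.76 °C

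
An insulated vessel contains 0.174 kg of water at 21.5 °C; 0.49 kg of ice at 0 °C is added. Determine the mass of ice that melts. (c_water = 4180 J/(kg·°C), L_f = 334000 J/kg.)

Water can give up m c ΔT = 0.174×4180×21.5 = 15637 J before reaching 0 °C.
To melt every bit of ice: 0.49×334000 = 163660 J.
Since 15637 < 163660 J, not all the ice melts; equilibrium is at 0 °C.
Mass melted = 15637/334000 ≈ 0.04682 kg.

m_melted ≈ 0.0468 kg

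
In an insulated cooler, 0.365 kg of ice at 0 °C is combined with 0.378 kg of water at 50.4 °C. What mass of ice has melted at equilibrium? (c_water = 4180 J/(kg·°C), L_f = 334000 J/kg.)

m_melted ≈ 0.238 kg

Water can give up m c ΔT = 0.378×4180×50.4 = 79634 J before reaching 0 °C.
Fully melting the ice requires m_ice L_f = 0.365×334000 = 121910 J.
Since 79634 < 121910 J, not all the ice melts; equilibrium is at 0 °C.
Mass melted = 79634/334000 ≈ 0.2384 kg.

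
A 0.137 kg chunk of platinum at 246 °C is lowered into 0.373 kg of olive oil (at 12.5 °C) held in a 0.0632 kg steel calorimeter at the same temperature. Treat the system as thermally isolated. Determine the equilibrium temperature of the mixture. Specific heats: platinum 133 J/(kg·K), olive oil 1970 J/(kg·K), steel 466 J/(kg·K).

T_f ≈ 17.9 °C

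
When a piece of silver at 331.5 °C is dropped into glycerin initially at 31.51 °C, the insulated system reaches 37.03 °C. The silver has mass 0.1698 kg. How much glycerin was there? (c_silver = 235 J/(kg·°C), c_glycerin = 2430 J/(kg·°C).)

m ≈ 0.876 kg

Heat lost by the silver = heat gained by the glycerin:
0.1698·235·(331.5 − 37.03) = m·2430·(37.03 − 31.51)
13414 m = 11750  ⇒  m ≈ 0.876 kg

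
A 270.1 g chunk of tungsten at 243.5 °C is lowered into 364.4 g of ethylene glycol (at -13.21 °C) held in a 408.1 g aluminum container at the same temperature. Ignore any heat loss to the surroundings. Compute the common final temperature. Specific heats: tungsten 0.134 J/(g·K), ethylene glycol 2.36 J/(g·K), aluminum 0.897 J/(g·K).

T_f ≈ -5.8 °C

Conservation of energy gives ΣQ = 0:
270.1·0.134·(T − 243.5) + 364.4·2.36·(T − (-13.21)) + 408.1·0.897·(T − (-13.21)) = 0
36.19(T − 243.5) + 859.98(T − (-13.21)) + 366.07(T − (-13.21)) = 0
(36.19 + 859.98 + 366.07) T = 36.19·243.5 + 859.98·(-13.21) + 366.07·(-13.21)
T = -7383/1262.2 ≈ -5.85 °C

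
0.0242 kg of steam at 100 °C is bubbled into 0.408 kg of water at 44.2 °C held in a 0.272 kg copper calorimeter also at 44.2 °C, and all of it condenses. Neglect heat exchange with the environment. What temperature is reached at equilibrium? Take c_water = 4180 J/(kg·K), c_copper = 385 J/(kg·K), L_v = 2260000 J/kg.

T_f ≈ 75.8 °C

Energy conservation, ΣQ = 0:
condense steam: −0.0242·2260000 = −54692
  condensed water 100 °C→T: 101.16(T − 100)
  original water: 1705.4(T − 44.2)
  cup: 104.72(T − 44.2)
1911.3 T = 54692 + 10116 + 80009 = 144817
T ≈ 75.77 °C — below 100 °C, confirming all the steam condensed.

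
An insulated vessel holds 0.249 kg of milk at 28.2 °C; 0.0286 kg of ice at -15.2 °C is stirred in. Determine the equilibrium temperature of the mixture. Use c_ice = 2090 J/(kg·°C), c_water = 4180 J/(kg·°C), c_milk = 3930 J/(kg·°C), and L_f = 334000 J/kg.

T_f ≈ 15.6 °C

Let T be the final temperature. ΣQ_i = 0:
warm ice to 0 °C: 0.0286×2090×(0 − (-15.2)) = 908.56; melt ice: 0.0286×334000 = 9552.4; warm the meltwater: 119.55 T; milk cools: 0.249×3930×(T − 28.2) = 978.57(T − 28.2)
1098.1 T = 27596 − 10461 = 17135
T ≈ 15.60 °C — above 0 °C, consistent with complete melting.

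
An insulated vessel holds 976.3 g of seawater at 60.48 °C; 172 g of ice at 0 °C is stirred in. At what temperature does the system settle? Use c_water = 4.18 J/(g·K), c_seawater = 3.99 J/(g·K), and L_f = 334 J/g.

Energy conservation, ΣQ = 0:
fusion: m_ice L_f = 172×334 = 57448
  meltwater 0→T: 172×4.18×T = 718.96 T
  seawater: 3895.4(T − 60.48)
4614.4 T = 235596 − 57448 = 178148
T ≈ 38.61 °C — above 0 °C, consistent with complete melting.

T_f ≈ 38.6 °C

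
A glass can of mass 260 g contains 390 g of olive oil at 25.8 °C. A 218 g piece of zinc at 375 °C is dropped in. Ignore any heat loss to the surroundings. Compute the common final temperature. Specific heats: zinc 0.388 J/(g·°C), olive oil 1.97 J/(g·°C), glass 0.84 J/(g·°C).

T_f ≈ 53.4 °C

Energy conservation, ΣQ = 0:
218·0.388·(T − 375) + 390·1.97·(T − 25.8) + 260·0.84·(T − 25.8) = 0
84.58(T − 375) + 768.3(T − 25.8) + 218.4(T − 25.8) = 0
1071.3 T = 57176
T ≈ 53.37 °C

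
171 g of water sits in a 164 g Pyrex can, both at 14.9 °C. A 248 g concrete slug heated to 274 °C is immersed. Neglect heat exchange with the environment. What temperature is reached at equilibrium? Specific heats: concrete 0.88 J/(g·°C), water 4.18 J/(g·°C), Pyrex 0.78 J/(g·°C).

T_f ≈ 68.2 °C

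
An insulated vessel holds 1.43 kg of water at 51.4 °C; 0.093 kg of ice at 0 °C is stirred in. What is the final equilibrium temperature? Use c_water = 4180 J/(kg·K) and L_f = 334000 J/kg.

T_f ≈ 43.4 °C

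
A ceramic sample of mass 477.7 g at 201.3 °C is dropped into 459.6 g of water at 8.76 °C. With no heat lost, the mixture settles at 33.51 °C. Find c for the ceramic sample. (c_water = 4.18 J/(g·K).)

c ≈ 0.593 J/(g·K)

m_s c (T_s − T_f) = m_water c_water (T_f − T_0):
477.7×c×(201.3 − 33.51) = 459.6×4.18×(33.51 − 8.76)
80153 c = 47548  ⇒  c ≈ 0.5932 J/(g·K)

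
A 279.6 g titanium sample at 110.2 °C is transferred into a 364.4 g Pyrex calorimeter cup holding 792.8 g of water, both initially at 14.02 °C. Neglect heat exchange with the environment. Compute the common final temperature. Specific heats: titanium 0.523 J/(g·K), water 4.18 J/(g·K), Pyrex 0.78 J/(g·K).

Taking heat into each body as positive, Σ m c ΔT = 0:
279.6×0.523×(T − 110.2) + 792.8×4.18×(T − 14.02) + 364.4×0.78×(T − 14.02) = 0
3744.4 T = 66561
T = 66561/3744.4 ≈ 17.78 °C

T_f ≈ 17.8 °C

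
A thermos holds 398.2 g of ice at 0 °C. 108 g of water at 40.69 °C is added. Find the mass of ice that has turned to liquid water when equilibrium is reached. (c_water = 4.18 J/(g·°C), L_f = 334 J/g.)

m_melted ≈ 55 g

Cooling the water to 0 °C releases 108×4.18×40.69 = 18369 J.
To melt every bit of ice: 398.2×334 = 132999 J.
Since 18369 < 132999 J, not all the ice melts; equilibrium is at 0 °C.
m_melt = 18369 / L_f = 55 g.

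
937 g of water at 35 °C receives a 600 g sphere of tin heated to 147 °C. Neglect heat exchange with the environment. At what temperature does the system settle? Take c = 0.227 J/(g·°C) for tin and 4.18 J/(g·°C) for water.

T_f ≈ 38.8 °C

Net heat exchanged in the isolated system is zero:
600*0.227*(T − 147) + 937*4.18*(T − 35) = 0
4052.9 T = 157104
T ≈ 38.76 °C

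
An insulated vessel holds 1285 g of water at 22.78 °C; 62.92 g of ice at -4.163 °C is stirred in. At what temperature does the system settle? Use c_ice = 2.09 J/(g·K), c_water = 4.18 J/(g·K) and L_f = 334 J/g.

T_f ≈ 17.9 °C

Heat gained plus heat lost sum to zero:
warm ice to 0 °C: 62.92×2.09×(0 − (-4.163)) = 547.45
  melt ice: 62.92×334 = 21015
  meltwater 0→T: 62.92×4.18×T = 263.01 T
  water cools: 1285×4.18×(T − 22.78) = 5371.3(T − 22.78)
5634.3 T = 122358 − 21563 = 100795
T ≈ 17.89 °C (positive, so assuming full melt was valid).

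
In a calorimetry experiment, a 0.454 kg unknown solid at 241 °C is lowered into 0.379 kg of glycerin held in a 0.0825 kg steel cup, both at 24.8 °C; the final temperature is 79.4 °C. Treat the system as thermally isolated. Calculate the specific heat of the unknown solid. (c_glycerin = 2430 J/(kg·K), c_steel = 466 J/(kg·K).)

c ≈ 714 J/(kg·K)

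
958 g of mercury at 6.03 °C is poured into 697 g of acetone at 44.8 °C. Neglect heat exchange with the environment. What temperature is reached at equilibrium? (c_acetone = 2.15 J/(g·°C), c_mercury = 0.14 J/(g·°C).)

T_f ≈ 41.6 °C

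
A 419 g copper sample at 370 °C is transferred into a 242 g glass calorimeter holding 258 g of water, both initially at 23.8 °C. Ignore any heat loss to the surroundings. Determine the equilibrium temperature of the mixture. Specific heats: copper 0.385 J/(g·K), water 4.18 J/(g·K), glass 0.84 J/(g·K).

Heat gained plus heat lost sum to zero:
419·0.385·(T − 370) + 258·4.18·(T − 23.8) + 242·0.84·(T − 23.8) = 0
1443 T = 90191
T = 90191 / 1443 = 62.5 °C

T_f ≈ 62.5 °C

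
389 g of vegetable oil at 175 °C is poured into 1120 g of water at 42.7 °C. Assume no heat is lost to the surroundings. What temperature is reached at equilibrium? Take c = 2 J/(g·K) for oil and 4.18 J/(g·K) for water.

T_f ≈ 61.6 °C

Net heat exchanged in the isolated system is zero:
389·2·(T − 175) + 1120·4.18·(T − 42.7) = 0
778(T − 175) + 4681.6(T − 42.7) = 0
(778 + 4681.6) T = 778·175 + 4681.6·42.7
T = 336054/5459.6 ≈ 61.55 °C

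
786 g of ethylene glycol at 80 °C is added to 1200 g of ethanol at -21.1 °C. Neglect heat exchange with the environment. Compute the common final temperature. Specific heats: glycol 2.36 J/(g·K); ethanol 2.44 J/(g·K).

T_f ≈ 18.1 °C

Let T be the final temperature. ΣQ_i = 0:
786*2.36*(T − 80) + 1200*2.44*(T − (-21.1)) = 0
1855(T − 80) + 2928(T − (-21.1)) = 0
(1855 + 2928) T = 1855*80 + 2928*(-21.1)
T = 86616 / 4783 = 18.1 °C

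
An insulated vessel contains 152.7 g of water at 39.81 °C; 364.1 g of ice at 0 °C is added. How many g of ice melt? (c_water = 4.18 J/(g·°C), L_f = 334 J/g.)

m_melted ≈ 76.1 g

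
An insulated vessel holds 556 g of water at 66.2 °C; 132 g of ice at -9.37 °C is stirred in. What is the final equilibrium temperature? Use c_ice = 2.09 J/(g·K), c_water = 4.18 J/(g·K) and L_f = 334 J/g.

T_f ≈ 37.3 °C

Taking heat into each body as positive, Σ m c ΔT = 0:
warm ice to 0 °C: 132·2.09·(0 − (-9.37)) = 2585; melt ice: 132·334 = 44088; warm the meltwater: 551.76 T; water cools: 556·4.18·(T − 66.2) = 2324.1(T − 66.2)
2875.8 T = 153854 − 46673 = 107181
T ≈ 37.27 °C (positive, so assuming full melt was valid).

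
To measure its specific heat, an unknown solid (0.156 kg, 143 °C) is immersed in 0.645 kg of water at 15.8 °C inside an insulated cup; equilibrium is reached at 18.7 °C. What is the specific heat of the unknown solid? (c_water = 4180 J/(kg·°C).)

c ≈ 403 J/(kg·°C)

m_s c (T_s − T_f) = m_water c_water (T_f − T_0):
0.156·c·(143 − 18.7) = 0.645·4180·(18.7 − 15.8)
19.39 c = 7818.7  ⇒  c ≈ 403.2 J/(kg·°C)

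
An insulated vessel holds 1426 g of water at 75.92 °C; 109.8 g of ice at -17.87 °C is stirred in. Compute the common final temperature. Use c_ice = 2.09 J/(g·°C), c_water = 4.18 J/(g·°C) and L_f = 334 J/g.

Heat gained plus heat lost sum to zero:
warm ice to 0 °C: 109.8×2.09×(0 − (-17.87)) = 4100.8
  melt ice: 109.8×334 = 36673
  meltwater 0→T: 109.8×4.18×T = 458.96 T
  water: 5960.7(T − 75.92)
6419.6 T = 452535 − 40774 = 411761
T ≈ 64.14 °C. Since T > 0 °C, the all-ice-melts assumption holds.

T_f ≈ 64.1 °C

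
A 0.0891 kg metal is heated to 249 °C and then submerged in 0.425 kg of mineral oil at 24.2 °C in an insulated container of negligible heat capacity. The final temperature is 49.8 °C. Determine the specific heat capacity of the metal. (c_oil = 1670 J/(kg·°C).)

c ≈ 1020 J/(kg·°C)

Conservation of energy gives ΣQ = 0:
0.0891×c×(49.8 − 249) + 0.425×1670×(49.8 − 24.2) = 0
-17.75 c = -18170
c = -18170/-17.75 ≈ 1024 J/(kg·°C)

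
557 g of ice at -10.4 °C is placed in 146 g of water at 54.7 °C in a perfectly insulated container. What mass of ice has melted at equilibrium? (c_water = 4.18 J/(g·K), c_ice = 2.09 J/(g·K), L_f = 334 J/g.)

m_melted ≈ 63.7 g

Cooling the water to 0 °C releases 146·4.18·54.7 = 33382 J.
Of that, 557·2.09·10.4 = 12107 J goes to bring the ice to 0 °C, leaving 21275 J.
Melting all 557 g of ice would need 557·334 = 186038 J.
That's not enough to melt it all — equilibrium is at 0 °C with ice remaining.
m_melted·334 = 21275  ⇒  m_melted ≈ 63.7 g.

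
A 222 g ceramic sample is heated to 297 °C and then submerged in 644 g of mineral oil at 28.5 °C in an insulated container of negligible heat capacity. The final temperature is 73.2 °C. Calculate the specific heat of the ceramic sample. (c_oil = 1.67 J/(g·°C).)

c ≈ 0.968 J/(g·°C)

Energy conservation, ΣQ = 0:
222·c·(73.2 − 297) + 644·1.67·(73.2 − 28.5) = 0
-49684 c = -48074
c = -48074/-49684 ≈ 0.9676 J/(g·°C)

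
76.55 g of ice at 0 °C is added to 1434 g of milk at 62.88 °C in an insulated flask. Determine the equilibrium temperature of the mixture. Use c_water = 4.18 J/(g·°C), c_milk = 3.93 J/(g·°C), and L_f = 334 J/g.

Setting the total heat transfer to zero:
latent heat to melt: 76.55·334 = 25568; meltwater 0→T: 76.55·4.18·T = 319.98 T; milk: 5635.6(T − 62.88)
5955.6 T = 354368 − 25568 = 328800
T ≈ 55.21 °C — above 0 °C, consistent with complete melting.

T_f ≈ 55.2 °C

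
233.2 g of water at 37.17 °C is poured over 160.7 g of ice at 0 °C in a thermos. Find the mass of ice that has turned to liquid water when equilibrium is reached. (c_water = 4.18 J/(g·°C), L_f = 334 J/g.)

Cooling the water to 0 °C releases 233.2·4.18·37.17 = 36232 J.
To melt every bit of ice: 160.7·334 = 53674 J.
Since 36232 < 53674 J, not all the ice melts; equilibrium is at 0 °C.
Mass melted = 36232/334 ≈ 108.5 g.

m_melted ≈ 108 g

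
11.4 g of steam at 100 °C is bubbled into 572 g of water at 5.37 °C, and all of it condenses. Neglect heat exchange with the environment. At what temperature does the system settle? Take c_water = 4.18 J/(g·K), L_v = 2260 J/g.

T_f ≈ 17.8 °C

Taking heat into each body as positive, Σ m c ΔT = 0:
steam→water at 100 °C releases m L_v = 11.4·2260 = 25764
  condensate cools 100→T: 11.4·4.18·(T − 100) = 47.65(T − 100)
  original water: 2391(T − 5.37)
2438.6 T = 25764 + 4765.2 + 12839 = 43369
T ≈ 17.78 °C (< 100 °C, so full condensation is consistent).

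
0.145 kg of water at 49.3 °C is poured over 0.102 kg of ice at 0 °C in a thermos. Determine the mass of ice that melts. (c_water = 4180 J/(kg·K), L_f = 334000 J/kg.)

m_melted ≈ 0.0895 kg

Heat available from the water dropping to 0 °C: 0.145×4180×49.3 = 29881 J.
To melt every bit of ice: 0.102×334000 = 34068 J.
Since 29881 < 34068 J, not all the ice melts; equilibrium is at 0 °C.
Mass melted = 29881/334000 ≈ 0.08946 kg.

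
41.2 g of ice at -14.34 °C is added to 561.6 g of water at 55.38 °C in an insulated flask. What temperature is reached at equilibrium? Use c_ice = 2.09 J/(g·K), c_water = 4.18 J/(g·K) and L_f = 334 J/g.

T_f ≈ 45.6 °C

Net heat exchanged in the isolated system is zero:
ice -14.34→0 °C: 41.2·2.09·14.34 = 1234.8; latent heat to melt: 41.2·334 = 13761; warm the meltwater: 172.22 T; water: 2347.5(T − 55.38)
2519.7 T = 130004 − 14996 = 115008
T ≈ 45.64 °C — above 0 °C, consistent with complete melting.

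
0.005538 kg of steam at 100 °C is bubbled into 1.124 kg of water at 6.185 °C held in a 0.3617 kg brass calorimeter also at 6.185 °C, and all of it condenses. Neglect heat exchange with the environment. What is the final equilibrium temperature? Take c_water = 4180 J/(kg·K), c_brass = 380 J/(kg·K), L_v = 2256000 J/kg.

Heat gained plus heat lost sum to zero:
condense steam: −0.005538·2256000 = −12494
  condensed water 100 °C→T: 23.15(T − 100)
  original water: 4698.3(T − 6.185)
  cup: 137.45(T − 6.185)
4858.9 T = 12494 + 2314.9 + 29909 = 44718
T ≈ 9.20 °C (< 100 °C, so full condensation is consistent).

T_f ≈ 9.2 °C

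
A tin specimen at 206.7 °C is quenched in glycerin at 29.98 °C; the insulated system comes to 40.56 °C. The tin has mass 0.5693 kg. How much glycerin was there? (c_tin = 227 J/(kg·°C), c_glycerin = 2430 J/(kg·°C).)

m ≈ 0.835 kg

Heat lost by the tin = heat gained by the glycerin:
0.5693·227·(206.7 − 40.56) = m·2430·(40.56 − 29.98)
25709 m = 21470  ⇒  m ≈ 0.8351 kg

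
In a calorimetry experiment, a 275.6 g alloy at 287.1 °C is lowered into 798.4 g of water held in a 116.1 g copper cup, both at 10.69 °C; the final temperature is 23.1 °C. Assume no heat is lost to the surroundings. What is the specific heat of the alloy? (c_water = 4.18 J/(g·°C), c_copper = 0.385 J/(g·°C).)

Taking heat into each body as positive, Σ m c ΔT = 0:
275.6·c·(23.1 − 287.1) + 798.4·4.18·(23.1 − 10.69) + 116.1·0.385·(23.1 − 10.69) = 0
-72758 c = -41971
c = -41971/-72758 ≈ 0.5769 J/(g·°C)

c ≈ 0.577 J/(g·°C)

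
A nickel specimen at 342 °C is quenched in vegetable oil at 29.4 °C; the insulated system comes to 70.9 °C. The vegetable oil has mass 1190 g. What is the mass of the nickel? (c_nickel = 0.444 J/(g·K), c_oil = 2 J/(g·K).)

|Q_nickel| = |Q_oil|:
m×0.444×(342 − 70.9) = 1190×2×(70.9 − 29.4)
120.37 m = 98770  ⇒  m ≈ 820.6 g

m ≈ 821 g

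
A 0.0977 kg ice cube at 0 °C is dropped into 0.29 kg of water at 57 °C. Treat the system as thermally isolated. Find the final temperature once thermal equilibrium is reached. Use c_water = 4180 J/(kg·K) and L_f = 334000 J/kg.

Net heat exchanged in the isolated system is zero:
melt ice: 0.0977×334000 = 32632; warm the meltwater: 408.39 T; water cools: 0.29×4180×(T − 57) = 1212.2(T − 57)
1620.6 T = 69095 − 32632 = 36464
T ≈ 22.50 °C (positive, so assuming full melt was valid).

T_f ≈ 22.5 °C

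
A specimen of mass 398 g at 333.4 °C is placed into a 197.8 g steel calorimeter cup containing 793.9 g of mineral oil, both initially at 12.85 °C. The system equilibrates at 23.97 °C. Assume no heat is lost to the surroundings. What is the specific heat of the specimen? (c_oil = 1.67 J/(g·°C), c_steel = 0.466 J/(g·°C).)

c ≈ 0.128 J/(g·°C)

Conservation of energy gives ΣQ = 0:
398×c×(23.97 − 333.4) + 793.9×1.67×(23.97 − 12.85) + 197.8×0.466×(23.97 − 12.85) = 0
-123153 c = -15768
c = -15768/-123153 ≈ 0.128 J/(g·°C)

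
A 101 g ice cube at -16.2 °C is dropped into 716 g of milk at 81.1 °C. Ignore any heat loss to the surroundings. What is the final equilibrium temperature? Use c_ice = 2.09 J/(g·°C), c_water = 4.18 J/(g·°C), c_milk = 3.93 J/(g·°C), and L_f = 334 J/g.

Let T be the final temperature. ΣQ_i = 0:
warm ice to 0 °C: 101×2.09×(0 − (-16.2)) = 3419.7; fusion: m_ice L_f = 101×334 = 33734; meltwater 0→T: 101×4.18×T = 422.18 T; milk: 2813.9(T − 81.1)
3236.1 T = 228206 − 37154 = 191052
T ≈ 59.04 °C. Since T > 0 °C, the all-ice-melts assumption holds.

T_f ≈ 59.0 °C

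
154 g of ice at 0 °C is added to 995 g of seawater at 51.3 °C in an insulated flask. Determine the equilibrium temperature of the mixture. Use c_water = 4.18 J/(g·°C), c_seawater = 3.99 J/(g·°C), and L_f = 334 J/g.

T_f ≈ 33.0 °C

Energy conservation, ΣQ = 0:
latent heat to melt: 154·334 = 51436
  warm the meltwater: 643.72 T
  seawater cools: 995·3.99·(T − 51.3) = 3970.1(T − 51.3)
4613.8 T = 203664 − 51436 = 152228
T ≈ 32.99 °C. Since T > 0 °C, the all-ice-melts assumption holds.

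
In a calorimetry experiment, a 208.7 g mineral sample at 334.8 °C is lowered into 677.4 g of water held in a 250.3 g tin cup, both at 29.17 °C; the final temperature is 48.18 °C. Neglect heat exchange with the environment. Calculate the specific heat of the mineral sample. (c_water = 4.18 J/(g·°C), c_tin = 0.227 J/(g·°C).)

Taking heat into each body as positive, Σ m c ΔT = 0:
208.7×c×(48.18 − 334.8) + 677.4×4.18×(48.18 − 29.17) + 250.3×0.227×(48.18 − 29.17) = 0
-59818 c = -54908
c = -54908/-59818 ≈ 0.9179 J/(g·°C)

c ≈ 0.918 J/(g·°C)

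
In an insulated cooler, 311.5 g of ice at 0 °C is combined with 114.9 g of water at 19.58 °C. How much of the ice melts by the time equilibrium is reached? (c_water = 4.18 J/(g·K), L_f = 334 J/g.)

Cooling the water to 0 °C releases 114.9×4.18×19.58 = 9403.9 J.
To melt every bit of ice: 311.5×334 = 104041 J.
That's not enough to melt it all — equilibrium is at 0 °C with ice remaining.
m_melt = 9403.9 / L_f = 28.16 g.

m_melted ≈ 28.2 g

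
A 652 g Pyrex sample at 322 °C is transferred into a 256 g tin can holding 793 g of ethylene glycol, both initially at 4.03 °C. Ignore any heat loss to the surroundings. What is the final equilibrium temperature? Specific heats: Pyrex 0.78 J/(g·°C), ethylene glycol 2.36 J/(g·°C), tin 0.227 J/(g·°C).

T_f ≈ 70.4 °C

Heat gained plus heat lost sum to zero:
652×0.78×(T − 322) + 793×2.36×(T − 4.03) + 256×0.227×(T − 4.03) = 0
508.56(T − 322) + 1871.5(T − 4.03) + 58.11(T − 4.03) = 0
(508.56 + 1871.5 + 58.11) T = 508.56×322 + 1871.5×4.03 + 58.11×4.03
T = 171533/2438.2 ≈ 70.35 °C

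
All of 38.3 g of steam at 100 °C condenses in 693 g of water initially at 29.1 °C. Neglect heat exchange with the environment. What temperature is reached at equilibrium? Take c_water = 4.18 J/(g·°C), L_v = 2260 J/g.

Setting the total heat transfer to zero:
steam→water at 100 °C releases m L_v = 38.3·2260 = 86558
  condensate cools 100→T: 38.3·4.18·(T − 100) = 160.09(T − 100)
  original water: 2896.7(T − 29.1)
3056.8 T = 86558 + 16009 + 84295 = 186863
T ≈ 61.13 °C — below 100 °C, confirming all the steam condensed.

T_f ≈ 61.1 °C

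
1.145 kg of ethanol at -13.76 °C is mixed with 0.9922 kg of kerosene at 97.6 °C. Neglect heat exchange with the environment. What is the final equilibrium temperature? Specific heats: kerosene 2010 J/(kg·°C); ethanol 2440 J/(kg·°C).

Set heat shed by the hot body equal to heat absorbed by the cold body:
0.9922×2010×(97.6 − T) = 1.145×2440×(T − (-13.76))
1994.3(97.6 − T) = 2793.8(T − (-13.76))
4788.1 T = 156203  ⇒  T ≈ 32.62 °C

T_f ≈ 32.6 °C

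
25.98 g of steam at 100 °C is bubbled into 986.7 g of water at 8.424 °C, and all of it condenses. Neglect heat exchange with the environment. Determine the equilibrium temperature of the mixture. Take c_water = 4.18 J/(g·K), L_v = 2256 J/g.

Setting the total heat transfer to zero:
steam→water at 100 °C releases m L_v = 25.98×2256 = 58611; condensed water 100 °C→T: 108.6(T − 100); water warms: 986.7×4.18×(T − 8.424) = 4124.4(T − 8.424)
4233 T = 58611 + 10860 + 34744 = 104215
T ≈ 24.62 °C, under the boiling point, so the assumption holds.

T_f ≈ 24.6 °C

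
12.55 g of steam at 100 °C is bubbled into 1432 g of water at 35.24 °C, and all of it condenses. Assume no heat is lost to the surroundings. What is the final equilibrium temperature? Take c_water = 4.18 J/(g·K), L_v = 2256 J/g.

T_f ≈ 40.5 °C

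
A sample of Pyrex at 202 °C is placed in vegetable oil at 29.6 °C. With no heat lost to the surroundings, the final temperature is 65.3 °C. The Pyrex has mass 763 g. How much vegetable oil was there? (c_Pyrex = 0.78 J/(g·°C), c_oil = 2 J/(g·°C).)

|Q_Pyrex| = |Q_oil|:
763·0.78·(202 − 65.3) = m·2·(65.3 − 29.6)
71.4 m = 81356  ⇒  m ≈ 1139 g

m ≈ 1140 g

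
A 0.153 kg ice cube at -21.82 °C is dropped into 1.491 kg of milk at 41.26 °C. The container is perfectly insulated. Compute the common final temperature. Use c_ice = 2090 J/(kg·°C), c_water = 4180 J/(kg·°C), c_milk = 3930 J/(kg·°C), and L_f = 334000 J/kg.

Sum of m c ΔT and latent-heat terms is zero:
ice -21.82→0 °C: 0.153·2090·21.82 = 6977.4
  melt ice: 0.153·334000 = 51102
  meltwater 0→T: 0.153·4180·T = 639.54 T
  milk: 5859.6(T − 41.26)
6499.2 T = 241768 − 58079 = 183689
T ≈ 28.26 °C. Since T > 0 °C, the all-ice-melts assumption holds.

T_f ≈ 28.3 °C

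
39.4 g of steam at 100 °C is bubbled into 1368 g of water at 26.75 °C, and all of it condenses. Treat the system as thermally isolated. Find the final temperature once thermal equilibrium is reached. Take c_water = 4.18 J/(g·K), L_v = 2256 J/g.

T_f ≈ 43.9 °C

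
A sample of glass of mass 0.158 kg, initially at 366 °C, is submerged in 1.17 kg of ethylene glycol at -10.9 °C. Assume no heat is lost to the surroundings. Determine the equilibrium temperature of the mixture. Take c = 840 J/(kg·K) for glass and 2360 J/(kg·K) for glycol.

T_f ≈ 6.4 °C

Conservation of energy gives ΣQ = 0:
0.158×840×(T − 366) + 1.17×2360×(T − (-10.9)) = 0
(132.72 + 2761.2) T = 132.72×366 + 2761.2×(-10.9)
T = 18478/2893.9 ≈ 6.39 °C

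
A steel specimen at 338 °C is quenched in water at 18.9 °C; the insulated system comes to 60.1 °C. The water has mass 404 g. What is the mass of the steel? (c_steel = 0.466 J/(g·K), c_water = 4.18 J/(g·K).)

m ≈ 537 g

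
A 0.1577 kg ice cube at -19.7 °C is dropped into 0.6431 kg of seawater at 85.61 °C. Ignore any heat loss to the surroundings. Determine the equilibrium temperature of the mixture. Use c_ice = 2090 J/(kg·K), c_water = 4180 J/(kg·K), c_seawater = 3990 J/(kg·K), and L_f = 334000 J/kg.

T_f ≈ 49.8 °C

Taking heat into each body as positive, Σ m c ΔT = 0:
ice -19.7→0 °C: 0.1577·2090·19.7 = 6493
  fusion: m_ice L_f = 0.1577·334000 = 52672
  meltwater 0→T: 0.1577·4180·T = 659.19 T
  seawater: 2566(T − 85.61)
3225.2 T = 219673 − 59165 = 160508
T ≈ 49.77 °C — above 0 °C, consistent with complete melting.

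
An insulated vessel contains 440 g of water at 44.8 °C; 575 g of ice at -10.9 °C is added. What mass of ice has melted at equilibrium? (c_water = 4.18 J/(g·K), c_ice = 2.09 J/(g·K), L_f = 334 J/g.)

Heat available from the water dropping to 0 °C: 440×4.18×44.8 = 82396 J.
Warming the ice to 0 °C takes 575×2.09×10.9 = 13099 J, leaving 69297 J for melting.
Fully melting the ice requires m_ice L_f = 575×334 = 192050 J.
69297 J < 192050 J, so only part of the ice melts and the system sits at 0 °C.
Mass melted = 69297/334 ≈ 207.5 g.

m_melted ≈ 207 g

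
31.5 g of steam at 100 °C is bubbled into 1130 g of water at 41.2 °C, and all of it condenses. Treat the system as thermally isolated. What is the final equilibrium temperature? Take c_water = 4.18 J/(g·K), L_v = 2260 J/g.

Sum of m c ΔT and latent-heat terms is zero:
latent heat released on condensation: 31.5·2260 = 71190; condensed water 100 °C→T: 131.67(T − 100); water warms: 1130·4.18·(T − 41.2) = 4723.4(T − 41.2)
4855.1 T = 71190 + 13167 + 194604 = 278961
T ≈ 57.46 °C — below 100 °C, confirming all the steam condensed.

T_f ≈ 57.5 °C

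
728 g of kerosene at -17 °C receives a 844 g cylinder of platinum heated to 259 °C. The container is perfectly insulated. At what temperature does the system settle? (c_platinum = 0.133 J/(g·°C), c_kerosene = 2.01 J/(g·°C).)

T_f = Σ m_i c_i T_i / Σ m_i c_i:
T_f = (112.25·259 + 1463.3·(-17)) / (112.25 + 1463.3)
    = 4197.5 / 1575.5 ≈ 2.66 °C

T_f ≈ 2.7 °C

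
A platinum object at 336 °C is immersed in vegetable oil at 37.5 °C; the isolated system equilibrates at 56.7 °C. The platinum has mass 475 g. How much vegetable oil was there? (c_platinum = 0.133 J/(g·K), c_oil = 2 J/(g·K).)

m ≈ 459 g

Heat lost by the platinum = heat gained by the oil:
475·0.133·(336 − 56.7) = m·2·(56.7 − 37.5)
38.4 m = 17645  ⇒  m ≈ 459.5 g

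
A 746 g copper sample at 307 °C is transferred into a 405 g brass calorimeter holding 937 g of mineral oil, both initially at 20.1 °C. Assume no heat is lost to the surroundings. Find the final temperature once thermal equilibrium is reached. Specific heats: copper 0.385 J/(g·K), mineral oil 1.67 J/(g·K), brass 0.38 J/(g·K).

T_f ≈ 61.2 °C

Energy conservation, ΣQ = 0:
746×0.385×(T − 307) + 937×1.67×(T − 20.1) + 405×0.38×(T − 20.1) = 0
287.21(T − 307) + 1564.8(T − 20.1) + 153.9(T − 20.1) = 0
2005.9 T = 122719
T = 122719 / 2005.9 = 61.2 °C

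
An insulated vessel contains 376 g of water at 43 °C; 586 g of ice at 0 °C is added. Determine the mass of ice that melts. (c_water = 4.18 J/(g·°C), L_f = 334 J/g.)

m_melted ≈ 202 g

Water can give up m c ΔT = 376·4.18·43 = 67582 J before reaching 0 °C.
Fully melting the ice requires m_ice L_f = 586·334 = 195724 J.
Since 67582 < 195724 J, not all the ice melts; equilibrium is at 0 °C.
m_melted·334 = 67582  ⇒  m_melted ≈ 202.3 g.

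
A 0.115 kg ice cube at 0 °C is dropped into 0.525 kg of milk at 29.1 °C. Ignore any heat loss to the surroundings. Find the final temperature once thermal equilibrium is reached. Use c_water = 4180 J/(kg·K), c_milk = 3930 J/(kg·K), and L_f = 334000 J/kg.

T_f ≈ 8.5 °C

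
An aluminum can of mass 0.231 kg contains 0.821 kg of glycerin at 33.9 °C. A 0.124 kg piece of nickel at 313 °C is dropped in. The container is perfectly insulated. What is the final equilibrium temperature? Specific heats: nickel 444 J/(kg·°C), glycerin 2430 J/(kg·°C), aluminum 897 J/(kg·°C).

Taking heat into each body as positive, Σ m c ΔT = 0:
0.124*444*(T − 313) + 0.821*2430*(T − 33.9) + 0.231*897*(T − 33.9) = 0
55.06(T − 313) + 1995(T − 33.9) + 207.21(T − 33.9) = 0
(55.06 + 1995 + 207.21) T = 55.06*313 + 1995*33.9 + 207.21*33.9
T = 91888/2257.3 ≈ 40.71 °C

T_f ≈ 40.7 °C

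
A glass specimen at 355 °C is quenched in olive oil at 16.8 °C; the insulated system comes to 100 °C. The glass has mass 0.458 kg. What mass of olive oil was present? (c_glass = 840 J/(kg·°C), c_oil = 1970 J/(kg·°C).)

m ≈ 0.599 kg

Net heat exchanged in the isolated system is zero:
0.458·840·(100 − 355) + m·1970·(100 − 16.8) = 0
163904 m = 98104
m = 98104/163904 ≈ 0.5985 kg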